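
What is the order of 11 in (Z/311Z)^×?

The order of 11 must divide φ(311) = 311 − 1 = 310 = 2 · 5 · 31.
Divisors of 310: 1, 2, 5, 10, 31, 62, 155, 310.
Test each divisor d:
11^1 ≡ 11
11^2 ≡ 121
11^5 ≡ 264
11^10 ≡ 32
11^31 ≡ 310
11^62 ≡ 1
Hence ord(11) = 62.

62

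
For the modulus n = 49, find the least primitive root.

3

φ(49) = φ(7^2) = 7·(7−1) = 42 = 2 · 3 · 7.
g is a primitive root iff g^(42/q) ≢ 1 (mod 49) for each prime q ∈ {2, 3, 7}.
g = 2: 2^21 ≡ 1 — hits 1, so not a primitive root.
g = 3: 3^21 ≡ 48; 3^14 ≡ 30; 3^6 ≡ 43 — none is 1, so 3 is a primitive root.
Hence the least primitive root of 49 is 3.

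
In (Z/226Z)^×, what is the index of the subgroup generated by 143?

Since 143 ∈ (Z/226Z)^×, its order divides φ(226) = φ(2)·φ(113) = 1·112 = 112 = 2^4 · 7.
Divisors of 112: 1, 2, 4, 7, 8, 14, 16, 28, 56, 112.
Evaluate successive powers at the divisors of 112:
143^1 ≡ 143 (mod 226)
143^2 ≡ 109 (mod 226)
143^4 ≡ 129 (mod 226)
143^7 ≡ 1 (mod 226) ✓
The order of 143 is 7, so the subgroup it generates has 7 elements.
Index = |(Z/226Z)^×| / |⟨143⟩| = 112 / 7 = 16.

16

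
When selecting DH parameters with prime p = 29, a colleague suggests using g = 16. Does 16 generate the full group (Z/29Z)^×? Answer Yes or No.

φ(29) = 29 − 1 = 28 = 2^2 · 7.
16 is a primitive root mod 29 iff 16^(φ(29)/q) ≢ 1 for every prime q | φ(29), i.e. q ∈ {2, 7}.
16^14 ≡ 1 (mod 29)  [q = 2: ≡ 1 ✗]
16^4 ≡ 25 (mod 29)  [q = 7: ≢ 1 ✓]
16^14 ≡ 1 shows ord(16) | 14, strictly less than φ(29); not a primitive root.

No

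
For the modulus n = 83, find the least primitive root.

2

φ(83) = 83 − 1 = 82 = 2 · 41.
Test candidates g = 2, 3, … against the prime factors q ∈ {2, 41} of φ(83): g is a generator iff g^(82/q) ≢ 1 for every such q.
g = 2: 2^41 ≡ 82; 2^2 ≡ 4 — none is 1, so 2 is a primitive root.
So 2 is the smallest generator of (Z/83Z)^×.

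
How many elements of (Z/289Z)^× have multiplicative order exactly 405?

φ(289) = φ(17^2) = 17·(17−1) = 272 = 2^4 · 17.
Since (Z/289Z)^× is cyclic of order 272, the number of elements of order d is φ(d) when d | 272 and 0 otherwise.
Since 405 ∤ 272, the count is 0.

0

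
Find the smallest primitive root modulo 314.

5

φ(314) = φ(2)·φ(157) = 1·156 = 156 = 2^2 · 3 · 13.
g is a primitive root iff g^(156/q) ≢ 1 (mod 314) for each prime q ∈ {2, 3, 13}.
g = 2: gcd(2, 314) = 2 > 1, not a unit — skip.
g = 3: 3^78 ≡ 1 — hits 1, so not a primitive root.
g = 4: gcd(4, 314) = 2 > 1, not a unit — skip.
g = 5: 5^78 ≡ 313; 5^52 ≡ 169; 5^12 ≡ 287 — none is 1, so 5 is a primitive root.
Hence the least primitive root of 314 is 5.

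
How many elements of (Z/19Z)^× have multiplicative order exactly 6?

φ(19) = 19 − 1 = 18 = 2 · 3^2.
Since (Z/19Z)^× is cyclic of order 18, the number of elements of order d is φ(d) when d | 18 and 0 otherwise.
6 = 2 · 3 divides 18, and φ(6) = 2.

2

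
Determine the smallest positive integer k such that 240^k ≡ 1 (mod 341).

10

By Lagrange's theorem, ord_341(240) divides φ(341) = φ(11·31) = (11−1)·(31−1) = 10·30 = 300 = 2^2 · 3 · 5^2.
Divisors of 300: 1, 2, 3, 4, 5, 6, 10, 12, 15, 20, 25, 30, 50, 60, 75, 100, 150, 300.
Check 240^d mod 341 for each divisor in increasing order:
240^1 ≡ 240 (mod 341)
240^2 ≡ 312 (mod 341)
240^3 ≡ 201 (mod 341)
240^4 ≡ 159 (mod 341)
240^5 ≡ 309 (mod 341)
240^6 ≡ 163 (mod 341)
240^10 ≡ 1 (mod 341) ✓
Hence ord(240) = 10.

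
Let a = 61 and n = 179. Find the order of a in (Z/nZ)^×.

89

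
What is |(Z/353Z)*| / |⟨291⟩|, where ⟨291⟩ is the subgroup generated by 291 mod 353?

1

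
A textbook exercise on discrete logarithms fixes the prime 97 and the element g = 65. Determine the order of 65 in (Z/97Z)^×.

48

The order of 65 must divide φ(97) = 97 − 1 = 96 = 2^5 · 3.
Divisors of 96: 1, 2, 3, 4, 6, 8, 12, 16, 24, 32, 48, 96.
Compute 65^d (mod 97) for the divisors d until we hit 1:
65^1 ≡ 65 (mod 97)
65^2 ≡ 54 (mod 97)
65^3 ≡ 18 (mod 97)
65^4 ≡ 6 (mod 97)
65^6 ≡ 33 (mod 97)
65^8 ≡ 36 (mod 97)
65^12 ≡ 22 (mod 97)
65^16 ≡ 35 (mod 97)
65^24 ≡ 96 (mod 97)
65^32 ≡ 61 (mod 97)
65^48 ≡ 1 (mod 97) ✓
Therefore the multiplicative order of 65 modulo 97 is 48.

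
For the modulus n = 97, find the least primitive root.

5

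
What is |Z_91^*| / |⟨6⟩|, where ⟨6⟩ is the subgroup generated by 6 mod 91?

6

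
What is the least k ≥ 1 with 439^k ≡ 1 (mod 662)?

Since 439 ∈ (Z/662Z)^×, its order divides φ(662) = φ(2)·φ(331) = 1·330 = 330 = 2 · 3 · 5 · 11.
Divisors of 330: 1, 2, 3, 5, 6, 10, 11, 15, 22, 30, 33, 55, 66, 110, 165, 330.
Test each divisor d:
439^1 ≡ 439 (mod 662)
439^2 ≡ 79 (mod 662)
439^3 ≡ 257 (mod 662)
439^5 ≡ 443 (mod 662)
439^6 ≡ 511 (mod 662)
439^10 ≡ 297 (mod 662)
439^11 ≡ 631 (mod 662)
439^15 ≡ 495 (mod 662)
439^22 ≡ 299 (mod 662)
439^30 ≡ 85 (mod 662)
439^33 ≡ 661 (mod 662)
439^55 ≡ 363 (mod 662)
439^66 ≡ 1 (mod 662) ✓
Therefore the multiplicative order of 439 modulo 662 is 66.

66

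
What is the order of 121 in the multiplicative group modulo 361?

By Lagrange's theorem, ord_361(121) divides φ(361) = φ(19^2) = 19·(19−1) = 342 = 2 · 3^2 · 19.
Divisors of 342: 1, 2, 3, 6, 9, 18, 19, 38, 57, 114, 171, 342.
Test each divisor d:
121^1 ≡ 121 (mod 361)
121^2 ≡ 201 (mod 361)
121^3 ≡ 134 (mod 361)
121^6 ≡ 267 (mod 361)
121^9 ≡ 39 (mod 361)
121^18 ≡ 77 (mod 361)
121^19 ≡ 292 (mod 361)
121^38 ≡ 68 (mod 361)
121^57 ≡ 1 (mod 361) ✓
Hence ord(121) = 57.

57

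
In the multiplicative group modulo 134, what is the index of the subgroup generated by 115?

1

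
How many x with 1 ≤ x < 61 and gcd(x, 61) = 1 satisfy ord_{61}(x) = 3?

2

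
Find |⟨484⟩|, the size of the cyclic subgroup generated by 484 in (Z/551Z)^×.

The order of 484 must divide φ(551) = φ(19·29) = (19−1)·(29−1) = 18·28 = 504 = 2^3 · 3^2 · 7.
Divisors of 504: 1, 2, 3, 4, 6, 7, 8, 9, 12, 14, 18, 21, 24, 28, 36, 42, 56, 63, 72, 84, 126, 168, 252, 504.
Check 484^d mod 551 for each divisor in increasing order:
484^1 ≡ 484 (mod 551)
484^2 ≡ 81 (mod 551)
484^3 ≡ 83 (mod 551)
484^4 ≡ 500 (mod 551)
484^6 ≡ 277 (mod 551)
484^7 ≡ 175 (mod 551)
484^8 ≡ 397 (mod 551)
484^9 ≡ 400 (mod 551)
484^12 ≡ 140 (mod 551)
484^14 ≡ 320 (mod 551)
484^18 ≡ 210 (mod 551)
484^21 ≡ 349 (mod 551)
484^24 ≡ 315 (mod 551)
484^28 ≡ 465 (mod 551)
484^36 ≡ 20 (mod 551)
484^42 ≡ 30 (mod 551)
484^56 ≡ 233 (mod 551)
484^63 ≡ 1 (mod 551) ✓
The smallest such exponent is 63, so the order of 484 is 63.

63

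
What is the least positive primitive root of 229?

φ(229) = 229 − 1 = 228 = 2^2 · 3 · 19.
Test candidates g = 2, 3, … against the prime factors q ∈ {2, 3, 19} of φ(229): g is a generator iff g^(228/q) ≢ 1 for every such q.
g = 2: 2^114 ≡ 228; 2^76 ≡ 1 — hits 1, so not a primitive root.
g = 3: 3^114 ≡ 1 — hits 1, so not a primitive root.
g = 4: 4^114 ≡ 1 — hits 1, so not a primitive root.
g = 5: 5^114 ≡ 1 — hits 1, so not a primitive root.
g = 6: 6^114 ≡ 228; 6^76 ≡ 134; 6^12 ≡ 165 — none is 1, so 6 is a primitive root.
So 6 is the smallest generator of (Z/229Z)^×.

6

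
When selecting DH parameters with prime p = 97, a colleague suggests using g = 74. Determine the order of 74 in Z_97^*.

Since 74 ∈ (Z/97Z)^×, its order divides φ(97) = 97 − 1 = 96 = 2^5 · 3.
Divisors of 96: 1, 2, 3, 4, 6, 8, 12, 16, 24, 32, 48, 96.
Check 74^d mod 97 for each divisor in increasing order:
74^1 ≡ 74
74^2 ≡ 44
74^3 ≡ 55
74^4 ≡ 93
74^6 ≡ 18
74^8 ≡ 16
74^12 ≡ 33
74^16 ≡ 62
74^24 ≡ 22
74^32 ≡ 61
74^48 ≡ 96
74^96 ≡ 1
Hence ord(74) = 96.

96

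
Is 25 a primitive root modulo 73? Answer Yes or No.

No

φ(73) = 73 − 1 = 72 = 2^3 · 3^2.
Test 25^(72/q) mod 73 for each prime factor q of 72:
25^36 ≡ 1 (mod 73)  [q = 2: ≡ 1 ✗]
25^24 ≡ 64 (mod 73)  [q = 3: ≢ 1 ✓]
Since 25^36 ≡ 1, the order of 25 divides 36 < 72, so 25 is not a primitive root.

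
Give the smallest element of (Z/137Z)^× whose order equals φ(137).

3

φ(137) = 137 − 1 = 136 = 2^3 · 17.
Test candidates g = 2, 3, … against the prime factors q ∈ {2, 17} of φ(137): g is a generator iff g^(136/q) ≢ 1 for every such q.
g = 2: 2^68 ≡ 1 — hits 1, so not a primitive root.
g = 3: 3^68 ≡ 136; 3^8 ≡ 122 — none is 1, so 3 is a primitive root.
Hence the least primitive root of 137 is 3.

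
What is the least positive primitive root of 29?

φ(29) = 29 − 1 = 28 = 2^2 · 7.
g is a primitive root iff g^(28/q) ≢ 1 (mod 29) for each prime q ∈ {2, 7}.
g = 2: 2^14 ≡ 28; 2^4 ≡ 16 — none is 1, so 2 is a primitive root.
Hence the least primitive root of 29 is 2.

2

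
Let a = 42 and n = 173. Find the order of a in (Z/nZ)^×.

Since 42 ∈ (Z/173Z)^×, its order divides φ(173) = 173 − 1 = 172 = 2^2 · 43.
Divisors of 172: 1, 2, 4, 43, 86, 172.
Evaluate successive powers at the divisors of 172:
42^1 ≡ 42
42^2 ≡ 34
42^4 ≡ 118
42^43 ≡ 93
42^86 ≡ 172
42^172 ≡ 1
So ord_173(42) = 172.

172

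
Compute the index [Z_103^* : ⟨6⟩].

1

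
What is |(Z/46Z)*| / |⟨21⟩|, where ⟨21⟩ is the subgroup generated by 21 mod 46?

1

By Lagrange's theorem, ord_46(21) divides φ(46) = φ(2)·φ(23) = 1·22 = 22 = 2 · 11.
Divisors of 22: 1, 2, 11, 22.
Evaluate successive powers at the divisors of 22:
21^1 ≡ 21
21^2 ≡ 27
21^11 ≡ 45
21^22 ≡ 1
The order of 21 is 22, so the subgroup it generates has 22 elements.
[(Z/46Z)^× : ⟨21⟩] = 22/22 = 1.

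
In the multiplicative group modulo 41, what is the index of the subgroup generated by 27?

5

The order of 27 must divide φ(41) = 41 − 1 = 40 = 2^3 · 5.
Divisors of 40: 1, 2, 4, 5, 8, 10, 20, 40.
Evaluate successive powers at the divisors of 40:
27^1 ≡ 27 (mod 41)
27^2 ≡ 32 (mod 41)
27^4 ≡ 40 (mod 41)
27^5 ≡ 14 (mod 41)
27^8 ≡ 1 (mod 41) ✓
Thus |⟨27⟩| = ord(27) = 8.
The index is φ(41) / ord(27) = 40 / 8 = 5.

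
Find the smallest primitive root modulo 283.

φ(283) = 283 − 1 = 282 = 2 · 3 · 47.
Test candidates g = 2, 3, … against the prime factors q ∈ {2, 3, 47} of φ(283): g is a generator iff g^(282/q) ≢ 1 for every such q.
g = 2: 2^141 ≡ 282; 2^94 ≡ 1 — hits 1, so not a primitive root.
g = 3: 3^141 ≡ 282; 3^94 ≡ 238; 3^6 ≡ 163 — none is 1, so 3 is a primitive root.
Hence the least primitive root of 283 is 3.

3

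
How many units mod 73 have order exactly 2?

1

φ(73) = 73 − 1 = 72 = 2^3 · 3^2.
(Z/73Z)^× is cyclic (|G| = 72); a cyclic group of order m has exactly φ(d) elements of each order d | m, and none otherwise.
2 | 72, and φ(2) = 2 − 1 = 1.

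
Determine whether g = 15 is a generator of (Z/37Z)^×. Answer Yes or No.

φ(37) = 37 − 1 = 36 = 2^2 · 3^2.
An element g generates (Z/37Z)^× iff g^(36/q) ≢ 1 (mod 37) for each prime q ∈ {2, 3}.
15^18 ≡ 36 (mod 37)  [q = 2: ≢ 1 ✓]
15^12 ≡ 26 (mod 37)  [q = 3: ≢ 1 ✓]
None equal 1, so ord_37(15) = 36: 15 is a primitive root.

Yes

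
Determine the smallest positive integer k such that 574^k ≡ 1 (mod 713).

ord(574) | φ(713) = φ(23·31) = (23−1)·(31−1) = 22·30 = 660 = 2^2 · 3 · 5 · 11.
Divisors of 660: 1, 2, 3, 4, 5, 6, 10, 11, 12, 15, 20, 22, 30, 33, 44, 55, 60, 66, 110, 132, 165, 220, 330, 660.
Test each divisor d:
574^1 ≡ 574
574^2 ≡ 70
574^3 ≡ 252
574^4 ≡ 622
574^5 ≡ 528
574^6 ≡ 47
574^10 ≡ 1
The smallest such exponent is 10, so the order of 574 is 10.

10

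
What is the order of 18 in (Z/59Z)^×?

58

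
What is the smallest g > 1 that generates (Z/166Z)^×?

φ(166) = φ(2)·φ(83) = 1·82 = 82 = 2 · 41.
Test candidates g = 2, 3, … against the prime factors q ∈ {2, 41} of φ(166): g is a generator iff g^(82/q) ≢ 1 for every such q.
g = 2: gcd(2, 166) = 2 > 1, not a unit — skip.
g = 3: 3^41 ≡ 1 — hits 1, so not a primitive root.
g = 4: gcd(4, 166) = 2 > 1, not a unit — skip.
g = 5: 5^41 ≡ 165; 5^2 ≡ 25 — none is 1, so 5 is a primitive root.
So 5 is the smallest generator of (Z/166Z)^×.

5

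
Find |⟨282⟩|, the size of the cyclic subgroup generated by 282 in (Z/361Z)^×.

By Lagrange's theorem, ord_361(282) divides φ(361) = φ(19^2) = 19·(19−1) = 342 = 2 · 3^2 · 19.
Divisors of 342: 1, 2, 3, 6, 9, 18, 19, 38, 57, 114, 171, 342.
Test each divisor d:
282^1 ≡ 282
282^2 ≡ 104
282^3 ≡ 87
282^6 ≡ 349
282^9 ≡ 39
282^18 ≡ 77
282^19 ≡ 54
282^38 ≡ 28
282^57 ≡ 68
282^114 ≡ 292
282^171 ≡ 1
The smallest such exponent is 171, so the order of 282 is 171.

171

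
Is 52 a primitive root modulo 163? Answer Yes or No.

Yes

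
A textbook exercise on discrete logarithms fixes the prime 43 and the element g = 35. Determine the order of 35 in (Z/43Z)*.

7

Since 35 ∈ (Z/43Z)^×, its order divides φ(43) = 43 − 1 = 42 = 2 · 3 · 7.
Divisors of 42: 1, 2, 3, 6, 7, 14, 21, 42.
Compute 35^d (mod 43) for the divisors d until we hit 1:
35^1 ≡ 35 (mod 43)
35^2 ≡ 21 (mod 43)
35^3 ≡ 4 (mod 43)
35^6 ≡ 16 (mod 43)
35^7 ≡ 1 (mod 43) ✓
Hence ord(35) = 7.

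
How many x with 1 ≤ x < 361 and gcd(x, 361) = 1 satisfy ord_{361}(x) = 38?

φ(361) = φ(19^2) = 19·(19−1) = 342 = 2 · 3^2 · 19.
In a cyclic group of order 342, there are φ(d) elements of order d for each divisor d of 342, and zero for non-divisors.
38 = 2 · 19 divides 342, and φ(38) = 18.

18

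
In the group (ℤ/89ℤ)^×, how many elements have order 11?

φ(89) = 89 − 1 = 88 = 2^3 · 11.
In a cyclic group of order 88, there are φ(d) elements of order d for each divisor d of 88, and zero for non-divisors.
11 | 88, and φ(11) = 11 − 1 = 10.

10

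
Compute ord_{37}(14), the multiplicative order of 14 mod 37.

12

Since 14 ∈ (Z/37Z)^×, its order divides φ(37) = 37 − 1 = 36 = 2^2 · 3^2.
Divisors of 36: 1, 2, 3, 4, 6, 9, 12, 18, 36.
Test each divisor d:
14^1 ≡ 14 (mod 37)
14^2 ≡ 11 (mod 37)
14^3 ≡ 6 (mod 37)
14^4 ≡ 10 (mod 37)
14^6 ≡ 36 (mod 37)
14^9 ≡ 31 (mod 37)
14^12 ≡ 1 (mod 37) ✓
So ord_37(14) = 12.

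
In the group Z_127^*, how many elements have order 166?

0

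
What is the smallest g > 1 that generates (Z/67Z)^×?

φ(67) = 67 − 1 = 66 = 2 · 3 · 11.
Test candidates g = 2, 3, … against the prime factors q ∈ {2, 3, 11} of φ(67): g is a generator iff g^(66/q) ≢ 1 for every such q.
g = 2: 2^33 ≡ 66; 2^22 ≡ 37; 2^6 ≡ 64 — none is 1, so 2 is a primitive root.
So 2 is the smallest generator of (Z/67Z)^×.

2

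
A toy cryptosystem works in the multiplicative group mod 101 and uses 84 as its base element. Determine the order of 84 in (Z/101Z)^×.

5

Since 84 ∈ (Z/101Z)^×, its order divides φ(101) = 101 − 1 = 100 = 2^2 · 5^2.
Divisors of 100: 1, 2, 4, 5, 10, 20, 25, 50, 100.
Check 84^d mod 101 for each divisor in increasing order:
84^1 ≡ 84
84^2 ≡ 87
84^4 ≡ 95
84^5 ≡ 1
Therefore the multiplicative order of 84 modulo 101 is 5.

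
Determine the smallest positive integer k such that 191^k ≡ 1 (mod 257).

256

Since 191 ∈ (Z/257Z)^×, its order divides φ(257) = 257 − 1 = 256 = 2^8.
Divisors of 256: 1, 2, 4, 8, 16, 32, 64, 128, 256.
Test each divisor d:
191^1 ≡ 191 (mod 257)
191^2 ≡ 244 (mod 257)
191^4 ≡ 169 (mod 257)
191^8 ≡ 34 (mod 257)
191^16 ≡ 128 (mod 257)
191^32 ≡ 193 (mod 257)
191^64 ≡ 241 (mod 257)
191^128 ≡ 256 (mod 257)
191^256 ≡ 1 (mod 257) ✓
The smallest such exponent is 256, so the order of 191 is 256.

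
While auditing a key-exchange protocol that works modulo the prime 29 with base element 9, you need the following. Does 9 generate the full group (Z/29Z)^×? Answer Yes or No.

No

φ(29) = 29 − 1 = 28 = 2^2 · 7.
Test 9^(28/q) mod 29 for each prime factor q of 28:
9^14 ≡ 1 (mod 29)  [q = 2: ≡ 1 ✗]
9^4 ≡ 7 (mod 29)  [q = 7: ≢ 1 ✓]
The check at q = 2 fails, so 9 generates a proper subgroup.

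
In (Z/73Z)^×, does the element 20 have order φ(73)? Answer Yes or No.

Yes

φ(73) = 73 − 1 = 72 = 2^3 · 3^2.
Test 20^(72/q) mod 73 for each prime factor q of 72:
20^36 ≡ 72 (mod 73)  [q = 2: ≢ 1 ✓]
20^24 ≡ 64 (mod 73)  [q = 3: ≢ 1 ✓]
None equal 1, so ord_73(20) = 72: 20 is a primitive root.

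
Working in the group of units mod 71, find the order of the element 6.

35

By Lagrange's theorem, ord_71(6) divides φ(71) = 71 − 1 = 70 = 2 · 5 · 7.
Divisors of 70: 1, 2, 5, 7, 10, 14, 35, 70.
Check 6^d mod 71 for each divisor in increasing order:
6^1 ≡ 6 (mod 71)
6^2 ≡ 36 (mod 71)
6^5 ≡ 37 (mod 71)
6^7 ≡ 54 (mod 71)
6^10 ≡ 20 (mod 71)
6^14 ≡ 5 (mod 71)
6^35 ≡ 1 (mod 71) ✓
Therefore the multiplicative order of 6 modulo 71 is 35.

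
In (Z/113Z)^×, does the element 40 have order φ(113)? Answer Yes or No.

No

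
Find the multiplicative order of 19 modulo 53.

52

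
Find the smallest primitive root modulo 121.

2

φ(121) = φ(11^2) = 11·(11−1) = 110 = 2 · 5 · 11.
g is a primitive root iff g^(110/q) ≢ 1 (mod 121) for each prime q ∈ {2, 5, 11}.
g = 2: 2^55 ≡ 120; 2^22 ≡ 81; 2^10 ≡ 56 — none is 1, so 2 is a primitive root.
Hence the least primitive root of 121 is 2.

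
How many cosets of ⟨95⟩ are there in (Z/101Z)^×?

20

The order of 95 must divide φ(101) = 101 − 1 = 100 = 2^2 · 5^2.
Divisors of 100: 1, 2, 4, 5, 10, 20, 25, 50, 100.
Evaluate successive powers at the divisors of 100:
95^1 ≡ 95 (mod 101)
95^2 ≡ 36 (mod 101)
95^4 ≡ 84 (mod 101)
95^5 ≡ 1 (mod 101) ✓
Thus |⟨95⟩| = ord(95) = 5.
[(Z/101Z)^× : ⟨95⟩] = 100/5 = 20.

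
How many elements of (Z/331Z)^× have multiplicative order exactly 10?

4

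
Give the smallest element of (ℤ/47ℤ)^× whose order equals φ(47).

φ(47) = 47 − 1 = 46 = 2 · 23.
Test candidates g = 2, 3, … against the prime factors q ∈ {2, 23} of φ(47): g is a generator iff g^(46/q) ≢ 1 for every such q.
g = 2: 2^23 ≡ 1 — hits 1, so not a primitive root.
g = 3: 3^23 ≡ 1 — hits 1, so not a primitive root.
g = 4: 4^23 ≡ 1 — hits 1, so not a primitive root.
g = 5: 5^23 ≡ 46; 5^2 ≡ 25 — none is 1, so 5 is a primitive root.
Hence the least primitive root of 47 is 5.

5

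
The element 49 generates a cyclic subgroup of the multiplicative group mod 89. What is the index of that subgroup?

2

The order of 49 must divide φ(89) = 89 − 1 = 88 = 2^3 · 11.
Divisors of 88: 1, 2, 4, 8, 11, 22, 44, 88.
Evaluate successive powers at the divisors of 88:
49^1 ≡ 49 (mod 89)
49^2 ≡ 87 (mod 89)
49^4 ≡ 4 (mod 89)
49^8 ≡ 16 (mod 89)
49^11 ≡ 34 (mod 89)
49^22 ≡ 88 (mod 89)
49^44 ≡ 1 (mod 89) ✓
So ord_89(49) = 44, hence |⟨49⟩| = 44.
The index is φ(89) / ord(49) = 88 / 44 = 2.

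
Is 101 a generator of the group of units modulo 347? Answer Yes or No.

Yes

φ(347) = 347 − 1 = 346 = 2 · 173.
101 is a primitive root mod 347 iff 101^(φ(347)/q) ≢ 1 for every prime q | φ(347), i.e. q ∈ {2, 173}.
101^173 ≡ 346 (mod 347)  [q = 2: ≢ 1 ✓]
101^2 ≡ 138 (mod 347)  [q = 173: ≢ 1 ✓]
All checks pass, so 101 has order 346 and is a primitive root modulo 347.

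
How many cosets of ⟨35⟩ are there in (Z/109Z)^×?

Since 35 ∈ (Z/109Z)^×, its order divides φ(109) = 109 − 1 = 108 = 2^2 · 3^3.
Divisors of 108: 1, 2, 3, 4, 6, 9, 12, 18, 27, 36, 54, 108.
Evaluate successive powers at the divisors of 108:
35^1 ≡ 35 (mod 109)
35^2 ≡ 26 (mod 109)
35^3 ≡ 38 (mod 109)
35^4 ≡ 22 (mod 109)
35^6 ≡ 27 (mod 109)
35^9 ≡ 45 (mod 109)
35^12 ≡ 75 (mod 109)
35^18 ≡ 63 (mod 109)
35^27 ≡ 1 (mod 109) ✓
Thus |⟨35⟩| = ord(35) = 27.
Index = |(Z/109Z)^×| / |⟨35⟩| = 108 / 27 = 4.

4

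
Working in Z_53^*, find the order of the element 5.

52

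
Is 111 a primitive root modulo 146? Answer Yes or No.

No

φ(146) = φ(2)·φ(73) = 1·72 = 72 = 2^3 · 3^2.
111 is a primitive root mod 146 iff 111^(φ(146)/q) ≢ 1 for every prime q | φ(146), i.e. q ∈ {2, 3}.
111^36 ≡ 1 (mod 146)  [q = 2: ≡ 1 ✗]
111^24 ≡ 81 (mod 146)  [q = 3: ≢ 1 ✓]
111^36 ≡ 1 shows ord(111) | 36, strictly less than φ(146); not a primitive root.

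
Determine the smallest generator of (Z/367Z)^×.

6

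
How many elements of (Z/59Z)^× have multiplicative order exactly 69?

0

φ(59) = 59 − 1 = 58 = 2 · 29.
(Z/59Z)^× is cyclic (|G| = 58); a cyclic group of order m has exactly φ(d) elements of each order d | m, and none otherwise.
69 does not divide 58, so no element of (Z/59Z)^× has order 69.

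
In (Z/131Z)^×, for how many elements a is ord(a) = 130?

φ(131) = 131 − 1 = 130 = 2 · 5 · 13.
(Z/131Z)^× is cyclic (|G| = 130); a cyclic group of order m has exactly φ(d) elements of each order d | m, and none otherwise.
130 = 2 · 5 · 13 divides 130, and φ(130) = 48.

48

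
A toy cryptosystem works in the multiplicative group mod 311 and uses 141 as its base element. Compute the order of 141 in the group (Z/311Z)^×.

155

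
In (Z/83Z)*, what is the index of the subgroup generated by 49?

2

Since 49 ∈ (Z/83Z)^×, its order divides φ(83) = 83 − 1 = 82 = 2 · 41.
Divisors of 82: 1, 2, 41, 82.
Check 49^d mod 83 for each divisor in increasing order:
49^1 ≡ 49 (mod 83)
49^2 ≡ 77 (mod 83)
49^41 ≡ 1 (mod 83) ✓
The order of 49 is 41, so the subgroup it generates has 41 elements.
The index is φ(83) / ord(49) = 82 / 41 = 2.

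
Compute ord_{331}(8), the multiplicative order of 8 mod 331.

10

The order of 8 must divide φ(331) = 331 − 1 = 330 = 2 · 3 · 5 · 11.
Divisors of 330: 1, 2, 3, 5, 6, 10, 11, 15, 22, 30, 33, 55, 66, 110, 165, 330.
Test each divisor d:
8^1 ≡ 8 (mod 331)
8^2 ≡ 64 (mod 331)
8^3 ≡ 181 (mod 331)
8^5 ≡ 330 (mod 331)
8^6 ≡ 323 (mod 331)
8^10 ≡ 1 (mod 331) ✓
The smallest such exponent is 10, so the order of 8 is 10.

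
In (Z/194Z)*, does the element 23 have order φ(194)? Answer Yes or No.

φ(194) = φ(2)·φ(97) = 1·96 = 96 = 2^5 · 3.
Test 23^(96/q) mod 194 for each prime factor q of 96:
23^48 ≡ 193 (mod 194)  [q = 2: ≢ 1 ✓]
23^32 ≡ 61 (mod 194)  [q = 3: ≢ 1 ✓]
None equal 1, so ord_194(23) = 96: 23 is a primitive root.

Yes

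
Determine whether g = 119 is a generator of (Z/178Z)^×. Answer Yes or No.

φ(178) = φ(2)·φ(89) = 1·88 = 88 = 2^3 · 11.
Test 119^(88/q) mod 178 for each prime factor q of 88:
119^44 ≡ 177 (mod 178)  [q = 2: ≢ 1 ✓]
119^8 ≡ 121 (mod 178)  [q = 11: ≢ 1 ✓]
Every test exponent gives a nontrivial residue, hence 119 generates the full group.

Yes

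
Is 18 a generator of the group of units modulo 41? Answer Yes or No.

No

φ(41) = 41 − 1 = 40 = 2^3 · 5.
It suffices to check that the order of 18 is not a proper divisor of 40: compute 18^(40/q) for q ∈ {2, 5}.
18^20 ≡ 1 (mod 41)  [q = 2: ≡ 1 ✗]
18^8 ≡ 10 (mod 41)  [q = 5: ≢ 1 ✓]
The check at q = 2 fails, so 18 generates a proper subgroup.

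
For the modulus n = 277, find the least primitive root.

φ(277) = 277 − 1 = 276 = 2^2 · 3 · 23.
Test candidates g = 2, 3, … against the prime factors q ∈ {2, 3, 23} of φ(277): g is a generator iff g^(276/q) ≢ 1 for every such q.
g = 2: 2^138 ≡ 276; 2^92 ≡ 1 — hits 1, so not a primitive root.
g = 3: 3^138 ≡ 1 — hits 1, so not a primitive root.
g = 4: 4^138 ≡ 1 — hits 1, so not a primitive root.
g = 5: 5^138 ≡ 276; 5^92 ≡ 116; 5^12 ≡ 27 — none is 1, so 5 is a primitive root.
The smallest primitive root modulo 277 is 5.

5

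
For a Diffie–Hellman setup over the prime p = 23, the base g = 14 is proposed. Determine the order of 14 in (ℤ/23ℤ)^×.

22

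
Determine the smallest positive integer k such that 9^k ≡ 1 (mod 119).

24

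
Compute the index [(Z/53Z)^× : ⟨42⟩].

By Lagrange's theorem, ord_53(42) divides φ(53) = 53 − 1 = 52 = 2^2 · 13.
Divisors of 52: 1, 2, 4, 13, 26, 52.
Check 42^d mod 53 for each divisor in increasing order:
42^1 ≡ 42 (mod 53)
42^2 ≡ 15 (mod 53)
42^4 ≡ 13 (mod 53)
42^13 ≡ 1 (mod 53) ✓
The order of 42 is 13, so the subgroup it generates has 13 elements.
[(Z/53Z)^× : ⟨42⟩] = 52/13 = 4.

4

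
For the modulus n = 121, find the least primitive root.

2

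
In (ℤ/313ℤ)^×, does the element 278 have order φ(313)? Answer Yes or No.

No

φ(313) = 313 − 1 = 312 = 2^3 · 3 · 13.
An element g generates (Z/313Z)^× iff g^(312/q) ≢ 1 (mod 313) for each prime q ∈ {2, 3, 13}.
278^156 ≡ 1 (mod 313)  [q = 2: ≡ 1 ✗]
278^104 ≡ 1 (mod 313)  [q = 3: ≡ 1 ✗]
278^24 ≡ 58 (mod 313)  [q = 13: ≢ 1 ✓]
278^156 ≡ 1 shows ord(278) | 156, strictly less than φ(313); not a primitive root.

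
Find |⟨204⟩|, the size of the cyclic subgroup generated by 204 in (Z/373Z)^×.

62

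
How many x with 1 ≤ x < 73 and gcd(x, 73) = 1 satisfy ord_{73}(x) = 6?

2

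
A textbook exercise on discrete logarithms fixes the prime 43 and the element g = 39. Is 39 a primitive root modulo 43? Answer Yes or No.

No

φ(43) = 43 − 1 = 42 = 2 · 3 · 7.
It suffices to check that the order of 39 is not a proper divisor of 42: compute 39^(42/q) for q ∈ {2, 3, 7}.
39^21 ≡ 42 (mod 43)  [q = 2: ≢ 1 ✓]
39^14 ≡ 1 (mod 43)  [q = 3: ≡ 1 ✗]
39^6 ≡ 11 (mod 43)  [q = 7: ≢ 1 ✓]
The check at q = 3 fails, so 39 generates a proper subgroup.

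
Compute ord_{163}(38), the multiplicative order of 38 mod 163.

9

ord(38) | φ(163) = 163 − 1 = 162 = 2 · 3^4.
Divisors of 162: 1, 2, 3, 6, 9, 18, 27, 54, 81, 162.
Check 38^d mod 163 for each divisor in increasing order:
38^1 ≡ 38
38^2 ≡ 140
38^3 ≡ 104
38^6 ≡ 58
38^9 ≡ 1
Hence ord(38) = 9.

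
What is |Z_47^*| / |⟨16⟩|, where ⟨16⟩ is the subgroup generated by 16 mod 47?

2

ord(16) | φ(47) = 47 − 1 = 46 = 2 · 23.
Divisors of 46: 1, 2, 23, 46.
Test each divisor d:
16^1 ≡ 16 (mod 47)
16^2 ≡ 21 (mod 47)
16^23 ≡ 1 (mod 47) ✓
The order of 16 is 23, so the subgroup it generates has 23 elements.
[(Z/47Z)^× : ⟨16⟩] = 46/23 = 2.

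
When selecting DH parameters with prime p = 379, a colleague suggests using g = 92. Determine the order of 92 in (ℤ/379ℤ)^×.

Since 92 ∈ (Z/379Z)^×, its order divides φ(379) = 379 − 1 = 378 = 2 · 3^3 · 7.
Divisors of 378: 1, 2, 3, 6, 7, 9, 14, 18, 21, 27, 42, 54, 63, 126, 189, 378.
Compute 92^d (mod 379) for the divisors d until we hit 1:
92^1 ≡ 92
92^2 ≡ 126
92^3 ≡ 222
92^6 ≡ 14
92^7 ≡ 151
92^9 ≡ 76
92^14 ≡ 61
92^18 ≡ 91
92^21 ≡ 115
92^27 ≡ 94
92^42 ≡ 339
92^54 ≡ 119
92^63 ≡ 327
92^126 ≡ 51
92^189 ≡ 1
Hence ord(92) = 189.

189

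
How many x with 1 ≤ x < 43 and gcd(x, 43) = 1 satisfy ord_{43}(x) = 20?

0

φ(43) = 43 − 1 = 42 = 2 · 3 · 7.
In a cyclic group of order 42, there are φ(d) elements of order d for each divisor d of 42, and zero for non-divisors.
Since 20 ∤ 42, the count is 0.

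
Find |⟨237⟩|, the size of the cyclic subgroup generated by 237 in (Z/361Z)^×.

The order of 237 must divide φ(361) = φ(19^2) = 19·(19−1) = 342 = 2 · 3^2 · 19.
Divisors of 342: 1, 2, 3, 6, 9, 18, 19, 38, 57, 114, 171, 342.
Check 237^d mod 361 for each divisor in increasing order:
237^1 ≡ 237 (mod 361)
237^2 ≡ 214 (mod 361)
237^3 ≡ 178 (mod 361)
237^6 ≡ 277 (mod 361)
237^9 ≡ 210 (mod 361)
237^18 ≡ 58 (mod 361)
237^19 ≡ 28 (mod 361)
237^38 ≡ 62 (mod 361)
237^57 ≡ 292 (mod 361)
237^114 ≡ 68 (mod 361)
237^171 ≡ 1 (mod 361) ✓
The smallest such exponent is 171, so the order of 237 is 171.

171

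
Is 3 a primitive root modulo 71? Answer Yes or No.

No

φ(71) = 71 − 1 = 70 = 2 · 5 · 7.
An element g generates (Z/71Z)^× iff g^(70/q) ≢ 1 (mod 71) for each prime q ∈ {2, 5, 7}.
3^35 ≡ 1 (mod 71)  [q = 2: ≡ 1 ✗]
3^14 ≡ 54 (mod 71)  [q = 5: ≢ 1 ✓]
3^10 ≡ 48 (mod 71)  [q = 7: ≢ 1 ✓]
3^35 ≡ 1 shows ord(3) | 35, strictly less than φ(71); not a primitive root.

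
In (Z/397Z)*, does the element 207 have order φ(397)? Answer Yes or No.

φ(397) = 397 − 1 = 396 = 2^2 · 3^2 · 11.
An element g generates (Z/397Z)^× iff g^(396/q) ≢ 1 (mod 397) for each prime q ∈ {2, 3, 11}.
207^198 ≡ 1 (mod 397)  [q = 2: ≡ 1 ✗]
207^132 ≡ 1 (mod 397)  [q = 3: ≡ 1 ✗]
207^36 ≡ 31 (mod 397)  [q = 11: ≢ 1 ✓]
207^198 ≡ 1 shows ord(207) | 198, strictly less than φ(397); not a primitive root.

No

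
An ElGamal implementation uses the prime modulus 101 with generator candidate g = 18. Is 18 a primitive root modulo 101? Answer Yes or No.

Yes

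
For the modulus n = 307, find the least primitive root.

φ(307) = 307 − 1 = 306 = 2 · 3^2 · 17.
Test candidates g = 2, 3, … against the prime factors q ∈ {2, 3, 17} of φ(307): g is a generator iff g^(306/q) ≢ 1 for every such q.
g = 2: 2^153 ≡ 306; 2^102 ≡ 1 — hits 1, so not a primitive root.
g = 3: 3^153 ≡ 306; 3^102 ≡ 1 — hits 1, so not a primitive root.
g = 4: 4^153 ≡ 1 — hits 1, so not a primitive root.
g = 5: 5^153 ≡ 306; 5^102 ≡ 289; 5^18 ≡ 81 — none is 1, so 5 is a primitive root.
Hence the least primitive root of 307 is 5.

5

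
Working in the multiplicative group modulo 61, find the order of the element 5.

30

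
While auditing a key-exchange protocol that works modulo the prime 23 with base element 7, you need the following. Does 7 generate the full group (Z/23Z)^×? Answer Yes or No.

Yes

φ(23) = 23 − 1 = 22 = 2 · 11.
Test 7^(22/q) mod 23 for each prime factor q of 22:
7^11 ≡ 22 (mod 23)  [q = 2: ≢ 1 ✓]
7^2 ≡ 3 (mod 23)  [q = 11: ≢ 1 ✓]
All checks pass, so 7 has order 22 and is a primitive root modulo 23.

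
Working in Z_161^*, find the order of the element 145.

By Lagrange's theorem, ord_161(145) divides φ(161) = φ(7·23) = (7−1)·(23−1) = 6·22 = 132 = 2^2 · 3 · 11.
Divisors of 132: 1, 2, 3, 4, 6, 11, 12, 22, 33, 44, 66, 132.
Evaluate successive powers at the divisors of 132:
145^1 ≡ 145
145^2 ≡ 95
145^3 ≡ 90
145^4 ≡ 9
145^6 ≡ 50
145^11 ≡ 45
145^12 ≡ 85
145^22 ≡ 93
145^33 ≡ 160
145^44 ≡ 116
145^66 ≡ 1
The smallest such exponent is 66, so the order of 145 is 66.

66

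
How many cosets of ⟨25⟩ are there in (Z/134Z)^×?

ord(25) | φ(134) = φ(2)·φ(67) = 1·66 = 66 = 2 · 3 · 11.
Divisors of 66: 1, 2, 3, 6, 11, 22, 33, 66.
Evaluate successive powers at the divisors of 66:
25^1 ≡ 25 (mod 134)
25^2 ≡ 89 (mod 134)
25^3 ≡ 81 (mod 134)
25^6 ≡ 129 (mod 134)
25^11 ≡ 1 (mod 134) ✓
Thus |⟨25⟩| = ord(25) = 11.
Index = |(Z/134Z)^×| / |⟨25⟩| = 66 / 11 = 6.

6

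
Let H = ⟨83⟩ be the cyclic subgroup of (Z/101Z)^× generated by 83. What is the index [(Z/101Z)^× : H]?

1

Since 83 ∈ (Z/101Z)^×, its order divides φ(101) = 101 − 1 = 100 = 2^2 · 5^2.
Divisors of 100: 1, 2, 4, 5, 10, 20, 25, 50, 100.
Compute 83^d (mod 101) for the divisors d until we hit 1:
83^1 ≡ 83 (mod 101)
83^2 ≡ 21 (mod 101)
83^4 ≡ 37 (mod 101)
83^5 ≡ 41 (mod 101)
83^10 ≡ 65 (mod 101)
83^20 ≡ 84 (mod 101)
83^25 ≡ 10 (mod 101)
83^50 ≡ 100 (mod 101)
83^100 ≡ 1 (mod 101) ✓
So ord_101(83) = 100, hence |⟨83⟩| = 100.
[(Z/101Z)^× : ⟨83⟩] = 100/100 = 1.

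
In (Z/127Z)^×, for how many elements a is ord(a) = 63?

36

φ(127) = 127 − 1 = 126 = 2 · 3^2 · 7.
In a cyclic group of order 126, there are φ(d) elements of order d for each divisor d of 126, and zero for non-divisors.
63 = 3^2 · 7 divides 126, and φ(63) = 36.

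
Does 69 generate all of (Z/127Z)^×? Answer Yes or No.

No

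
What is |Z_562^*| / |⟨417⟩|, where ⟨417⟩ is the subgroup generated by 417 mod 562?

ord(417) | φ(562) = φ(2)·φ(281) = 1·280 = 280 = 2^3 · 5 · 7.
Divisors of 280: 1, 2, 4, 5, 7, 8, 10, 14, 20, 28, 35, 40, 56, 70, 140, 280.
Check 417^d mod 562 for each divisor in increasing order:
417^1 ≡ 417 (mod 562)
417^2 ≡ 231 (mod 562)
417^4 ≡ 533 (mod 562)
417^5 ≡ 271 (mod 562)
417^7 ≡ 219 (mod 562)
417^8 ≡ 279 (mod 562)
417^10 ≡ 381 (mod 562)
417^14 ≡ 191 (mod 562)
417^20 ≡ 165 (mod 562)
417^28 ≡ 513 (mod 562)
417^35 ≡ 509 (mod 562)
417^40 ≡ 249 (mod 562)
417^56 ≡ 153 (mod 562)
417^70 ≡ 561 (mod 562)
417^140 ≡ 1 (mod 562) ✓
Thus |⟨417⟩| = ord(417) = 140.
[(Z/562Z)^× : ⟨417⟩] = 280/140 = 2.

2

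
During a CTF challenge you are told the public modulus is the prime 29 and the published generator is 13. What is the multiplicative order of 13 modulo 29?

14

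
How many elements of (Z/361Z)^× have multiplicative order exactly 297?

0

φ(361) = φ(19^2) = 19·(19−1) = 342 = 2 · 3^2 · 19.
(Z/361Z)^× is cyclic (|G| = 342); a cyclic group of order m has exactly φ(d) elements of each order d | m, and none otherwise.
297 does not divide 342, so no element of (Z/361Z)^× has order 297.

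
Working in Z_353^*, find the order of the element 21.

Since 21 ∈ (Z/353Z)^×, its order divides φ(353) = 353 − 1 = 352 = 2^5 · 11.
Divisors of 352: 1, 2, 4, 8, 11, 16, 22, 32, 44, 88, 176, 352.
Evaluate successive powers at the divisors of 352:
21^1 ≡ 21 (mod 353)
21^2 ≡ 88 (mod 353)
21^4 ≡ 331 (mod 353)
21^8 ≡ 131 (mod 353)
21^11 ≡ 283 (mod 353)
21^16 ≡ 217 (mod 353)
21^22 ≡ 311 (mod 353)
21^32 ≡ 140 (mod 353)
21^44 ≡ 352 (mod 353)
21^88 ≡ 1 (mod 353) ✓
So ord_353(21) = 88.

88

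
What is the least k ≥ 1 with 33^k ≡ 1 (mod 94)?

By Lagrange's theorem, ord_94(33) divides φ(94) = φ(2)·φ(47) = 1·46 = 46 = 2 · 23.
Divisors of 46: 1, 2, 23, 46.
Check 33^d mod 94 for each divisor in increasing order:
33^1 ≡ 33 (mod 94)
33^2 ≡ 55 (mod 94)
33^23 ≡ 93 (mod 94)
33^46 ≡ 1 (mod 94) ✓
Hence ord(33) = 46.

46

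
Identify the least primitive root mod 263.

5

φ(263) = 263 − 1 = 262 = 2 · 131.
g is a primitive root iff g^(262/q) ≢ 1 (mod 263) for each prime q ∈ {2, 131}.
g = 2: 2^131 ≡ 1 — hits 1, so not a primitive root.
g = 3: 3^131 ≡ 1 — hits 1, so not a primitive root.
g = 4: 4^131 ≡ 1 — hits 1, so not a primitive root.
g = 5: 5^131 ≡ 262; 5^2 ≡ 25 — none is 1, so 5 is a primitive root.
The smallest primitive root modulo 263 is 5.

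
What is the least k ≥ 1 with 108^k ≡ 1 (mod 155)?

20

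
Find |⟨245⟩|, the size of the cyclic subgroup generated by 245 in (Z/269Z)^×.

134

The order of 245 must divide φ(269) = 269 − 1 = 268 = 2^2 · 67.
Divisors of 268: 1, 2, 4, 67, 134, 268.
Evaluate successive powers at the divisors of 268:
245^1 ≡ 245 (mod 269)
245^2 ≡ 38 (mod 269)
245^4 ≡ 99 (mod 269)
245^67 ≡ 268 (mod 269)
245^134 ≡ 1 (mod 269) ✓
So ord_269(245) = 134.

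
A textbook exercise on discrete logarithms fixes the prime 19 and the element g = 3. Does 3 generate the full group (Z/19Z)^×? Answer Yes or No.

φ(19) = 19 − 1 = 18 = 2 · 3^2.
It suffices to check that the order of 3 is not a proper divisor of 18: compute 3^(18/q) for q ∈ {2, 3}.
3^9 ≡ 18 (mod 19)  [q = 2: ≢ 1 ✓]
3^6 ≡ 7 (mod 19)  [q = 3: ≢ 1 ✓]
Every test exponent gives a nontrivial residue, hence 3 generates the full group.

Yes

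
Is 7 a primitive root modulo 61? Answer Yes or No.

φ(61) = 61 − 1 = 60 = 2^2 · 3 · 5.
7 is a primitive root mod 61 iff 7^(φ(61)/q) ≢ 1 for every prime q | φ(61), i.e. q ∈ {2, 3, 5}.
7^30 ≡ 60 (mod 61)  [q = 2: ≢ 1 ✓]
7^20 ≡ 47 (mod 61)  [q = 3: ≢ 1 ✓]
7^12 ≡ 34 (mod 61)  [q = 5: ≢ 1 ✓]
Every test exponent gives a nontrivial residue, hence 7 generates the full group.

Yes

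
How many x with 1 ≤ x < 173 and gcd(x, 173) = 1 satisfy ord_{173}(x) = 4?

2

φ(173) = 173 − 1 = 172 = 2^2 · 43.
Since (Z/173Z)^× is cyclic of order 172, the number of elements of order d is φ(d) when d | 172 and 0 otherwise.
4 = 2^2 divides 172, and φ(4) = 2.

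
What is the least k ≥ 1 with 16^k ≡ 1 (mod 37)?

9

ord(16) | φ(37) = 37 − 1 = 36 = 2^2 · 3^2.
Divisors of 36: 1, 2, 3, 4, 6, 9, 12, 18, 36.
Evaluate successive powers at the divisors of 36:
16^1 ≡ 16 (mod 37)
16^2 ≡ 34 (mod 37)
16^3 ≡ 26 (mod 37)
16^4 ≡ 9 (mod 37)
16^6 ≡ 10 (mod 37)
16^9 ≡ 1 (mod 37) ✓
So ord_37(16) = 9.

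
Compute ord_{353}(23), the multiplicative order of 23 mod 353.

The order of 23 must divide φ(353) = 353 − 1 = 352 = 2^5 · 11.
Divisors of 352: 1, 2, 4, 8, 11, 16, 22, 32, 44, 88, 176, 352.
Test each divisor d:
23^1 ≡ 23 (mod 353)
23^2 ≡ 176 (mod 353)
23^4 ≡ 265 (mod 353)
23^8 ≡ 331 (mod 353)
23^11 ≡ 253 (mod 353)
23^16 ≡ 131 (mod 353)
23^22 ≡ 116 (mod 353)
23^32 ≡ 217 (mod 353)
23^44 ≡ 42 (mod 353)
23^88 ≡ 352 (mod 353)
23^176 ≡ 1 (mod 353) ✓
Therefore the multiplicative order of 23 modulo 353 is 176.

176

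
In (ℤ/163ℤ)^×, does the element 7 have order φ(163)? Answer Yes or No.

φ(163) = 163 − 1 = 162 = 2 · 3^4.
7 is a primitive root mod 163 iff 7^(φ(163)/q) ≢ 1 for every prime q | φ(163), i.e. q ∈ {2, 3}.
7^81 ≡ 162 (mod 163)  [q = 2: ≢ 1 ✓]
7^54 ≡ 104 (mod 163)  [q = 3: ≢ 1 ✓]
Every test exponent gives a nontrivial residue, hence 7 generates the full group.

Yes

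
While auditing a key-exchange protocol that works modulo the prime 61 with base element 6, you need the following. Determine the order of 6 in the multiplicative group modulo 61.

By Lagrange's theorem, ord_61(6) divides φ(61) = 61 − 1 = 60 = 2^2 · 3 · 5.
Divisors of 60: 1, 2, 3, 4, 5, 6, 10, 12, 15, 20, 30, 60.
Check 6^d mod 61 for each divisor in increasing order:
6^1 ≡ 6 (mod 61)
6^2 ≡ 36 (mod 61)
6^3 ≡ 33 (mod 61)
6^4 ≡ 15 (mod 61)
6^5 ≡ 29 (mod 61)
6^6 ≡ 52 (mod 61)
6^10 ≡ 48 (mod 61)
6^12 ≡ 20 (mod 61)
6^15 ≡ 50 (mod 61)
6^20 ≡ 47 (mod 61)
6^30 ≡ 60 (mod 61)
6^60 ≡ 1 (mod 61) ✓
Hence ord(6) = 60.

60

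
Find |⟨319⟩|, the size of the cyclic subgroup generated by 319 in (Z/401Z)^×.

200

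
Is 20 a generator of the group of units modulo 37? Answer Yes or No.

Yes

φ(37) = 37 − 1 = 36 = 2^2 · 3^2.
It suffices to check that the order of 20 is not a proper divisor of 36: compute 20^(36/q) for q ∈ {2, 3}.
20^18 ≡ 36 (mod 37)  [q = 2: ≢ 1 ✓]
20^12 ≡ 26 (mod 37)  [q = 3: ≢ 1 ✓]
Every test exponent gives a nontrivial residue, hence 20 generates the full group.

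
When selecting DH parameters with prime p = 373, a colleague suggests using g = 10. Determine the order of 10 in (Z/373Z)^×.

ord(10) | φ(373) = 373 − 1 = 372 = 2^2 · 3 · 31.
Divisors of 372: 1, 2, 3, 4, 6, 12, 31, 62, 93, 124, 186, 372.
Compute 10^d (mod 373) for the divisors d until we hit 1:
10^1 ≡ 10 (mod 373)
10^2 ≡ 100 (mod 373)
10^3 ≡ 254 (mod 373)
10^4 ≡ 302 (mod 373)
10^6 ≡ 360 (mod 373)
10^12 ≡ 169 (mod 373)
10^31 ≡ 285 (mod 373)
10^62 ≡ 284 (mod 373)
10^93 ≡ 372 (mod 373)
10^124 ≡ 88 (mod 373)
10^186 ≡ 1 (mod 373) ✓
The smallest such exponent is 186, so the order of 10 is 186.

186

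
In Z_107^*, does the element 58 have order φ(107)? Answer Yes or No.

Yes

φ(107) = 107 − 1 = 106 = 2 · 53.
An element g generates (Z/107Z)^× iff g^(106/q) ≢ 1 (mod 107) for each prime q ∈ {2, 53}.
58^53 ≡ 106 (mod 107)  [q = 2: ≢ 1 ✓]
58^2 ≡ 47 (mod 107)  [q = 53: ≢ 1 ✓]
All checks pass, so 58 has order 106 and is a primitive root modulo 107.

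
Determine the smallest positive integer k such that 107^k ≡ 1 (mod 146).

72

Since 107 ∈ (Z/146Z)^×, its order divides φ(146) = φ(2)·φ(73) = 1·72 = 72 = 2^3 · 3^2.
Divisors of 72: 1, 2, 3, 4, 6, 8, 9, 12, 18, 24, 36, 72.
Test each divisor d:
107^1 ≡ 107 (mod 146)
107^2 ≡ 61 (mod 146)
107^3 ≡ 103 (mod 146)
107^4 ≡ 71 (mod 146)
107^6 ≡ 97 (mod 146)
107^8 ≡ 77 (mod 146)
107^9 ≡ 63 (mod 146)
107^12 ≡ 65 (mod 146)
107^18 ≡ 27 (mod 146)
107^24 ≡ 137 (mod 146)
107^36 ≡ 145 (mod 146)
107^72 ≡ 1 (mod 146) ✓
Therefore the multiplicative order of 107 modulo 146 is 72.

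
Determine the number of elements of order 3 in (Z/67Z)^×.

2

φ(67) = 67 − 1 = 66 = 2 · 3 · 11.
(Z/67Z)^× is cyclic (|G| = 66); a cyclic group of order m has exactly φ(d) elements of each order d | m, and none otherwise.
3 | 66, and φ(3) = 3 − 1 = 2.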